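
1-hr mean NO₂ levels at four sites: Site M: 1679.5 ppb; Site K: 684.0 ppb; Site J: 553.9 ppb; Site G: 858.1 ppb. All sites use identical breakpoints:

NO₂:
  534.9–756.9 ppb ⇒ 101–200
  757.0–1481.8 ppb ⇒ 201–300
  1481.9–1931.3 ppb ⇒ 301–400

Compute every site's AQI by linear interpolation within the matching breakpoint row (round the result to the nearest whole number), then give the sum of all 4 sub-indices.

Site M 1679.5: bracket 1481.9–1931.3 → index 301–400; slope 99/449.4, offset 197.6.
AQI = 301 + 99/449.4·197.6 ≈ 344.53 ⇒ 345.
Site K: 684.0 ∈ [534.9, 756.9] ↔ index [101, 200].
101 + (684.0−534.9)·(200−101)/(756.9−534.9) = 101 + 149.1·99/222.0 ≈ 167.49, so AQI = 167.
Site J 553.9: bracket 534.9–756.9 → index 101–200; slope 99/222.0, offset 19.0.
AQI = 101 + 99/222.0·19.0 ≈ 109.47 ⇒ 109.
Site G: row 757.0–1481.8 (AQI 201–300). (300−201)·(858.1−757.0)/(1481.8−757.0) + 201 = 99·101.1/724.8 + 201 ≈ 214.81 → 215.
AQIs: Site M=345, Site K=167, Site J=109, Site G=215. Sum = 345 + 167 + 109 + 215 = 836.

836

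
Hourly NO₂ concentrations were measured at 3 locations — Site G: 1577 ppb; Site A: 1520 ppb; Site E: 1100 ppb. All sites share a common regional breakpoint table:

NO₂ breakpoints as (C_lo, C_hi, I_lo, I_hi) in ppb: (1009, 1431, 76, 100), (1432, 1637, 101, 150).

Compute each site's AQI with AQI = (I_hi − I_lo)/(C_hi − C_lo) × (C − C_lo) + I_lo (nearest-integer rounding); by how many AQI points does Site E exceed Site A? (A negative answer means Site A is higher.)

-41

Site G: row 1432–1637 (AQI 101–150). (150−101)·(1577−1432)/(1637−1432) + 101 = 49·145/205 + 101 ≈ 135.66 → 136.
Site A: 1520 ∈ [1432, 1637] ↔ index [101, 150].
101 + (1520−1432)·(150−101)/(1637−1432) = 101 + 88·49/205 ≈ 122.03, so AQI = 122.
Site E: row 1009–1431 (AQI 76–100). (100−76)·(1100−1009)/(1431−1009) + 76 = 24·91/422 + 76 ≈ 81.18 → 81.
AQIs: Site G=136, Site A=122, Site E=81. Site E (81) − Site A (122) = -41.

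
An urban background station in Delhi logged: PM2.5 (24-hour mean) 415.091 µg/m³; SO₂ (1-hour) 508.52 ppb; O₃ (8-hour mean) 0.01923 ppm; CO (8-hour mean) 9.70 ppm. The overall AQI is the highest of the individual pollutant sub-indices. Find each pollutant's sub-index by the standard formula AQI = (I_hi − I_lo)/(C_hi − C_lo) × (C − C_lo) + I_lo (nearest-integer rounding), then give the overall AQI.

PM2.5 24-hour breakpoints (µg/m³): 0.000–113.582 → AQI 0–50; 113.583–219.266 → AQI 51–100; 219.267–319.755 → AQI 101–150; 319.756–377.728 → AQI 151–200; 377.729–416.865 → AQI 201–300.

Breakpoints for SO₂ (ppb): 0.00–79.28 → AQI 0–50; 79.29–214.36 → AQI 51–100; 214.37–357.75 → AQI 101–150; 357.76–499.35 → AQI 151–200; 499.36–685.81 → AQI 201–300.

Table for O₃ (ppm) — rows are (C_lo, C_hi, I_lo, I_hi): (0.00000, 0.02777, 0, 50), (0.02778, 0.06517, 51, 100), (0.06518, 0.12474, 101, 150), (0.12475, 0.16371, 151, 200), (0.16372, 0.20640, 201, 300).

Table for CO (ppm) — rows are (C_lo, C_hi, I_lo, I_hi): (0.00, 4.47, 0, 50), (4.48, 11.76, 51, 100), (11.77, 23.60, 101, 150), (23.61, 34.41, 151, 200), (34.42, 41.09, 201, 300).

296

PM2.5: 415.091 lies in 377.729–416.865, so I_lo=201, I_hi=300, C_lo=377.729, C_hi=416.865.
(300−201)/(416.865−377.729) × (415.091−377.729) + 201 = 99/39.136 × 37.362 + 201 ≈ 295.51 → 296.
SO₂: row 499.36–685.81 (AQI 201–300). (300−201)·(508.52−499.36)/(685.81−499.36) + 201 = 99·9.16/186.45 + 201 ≈ 205.86 → 206.
O₃: row 0.00000–0.02777 (AQI 0–50). (50−0)·(0.01923−0.00000)/(0.02777−0.00000) + 0 = 50·0.01923/0.02777 + 0 ≈ 34.62 → 35.
CO: 9.70 lies in 4.48–11.76, so I_lo=51, I_hi=100, C_lo=4.48, C_hi=11.76.
(100−51)/(11.76−4.48) × (9.70−4.48) + 51 = 49/7.28 × 5.22 + 51 ≈ 86.13 → 86.
Sub-indices: PM2.5→296, SO₂→206, O₃→35, CO→86. Overall AQI = max = 296; dominant pollutant is PM2.5.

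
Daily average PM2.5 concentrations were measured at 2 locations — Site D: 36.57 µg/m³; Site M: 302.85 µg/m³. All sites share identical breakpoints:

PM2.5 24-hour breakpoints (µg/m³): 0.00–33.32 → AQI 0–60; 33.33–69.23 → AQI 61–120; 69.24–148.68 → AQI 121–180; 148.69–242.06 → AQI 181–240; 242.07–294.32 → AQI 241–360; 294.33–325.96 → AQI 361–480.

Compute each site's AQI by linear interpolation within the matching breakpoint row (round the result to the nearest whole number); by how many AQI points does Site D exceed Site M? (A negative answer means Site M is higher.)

-327

Site D: 36.57 lies in 33.33–69.23, so I_lo=61, I_hi=120, C_lo=33.33, C_hi=69.23.
(120−61)/(69.23−33.33) × (36.57−33.33) + 61 = 59/35.90 × 3.24 + 61 ≈ 66.32 → 66.
Site M: row 294.33–325.96 (AQI 361–480). (480−361)·(302.85−294.33)/(325.96−294.33) + 361 = 119·8.52/31.63 + 361 ≈ 393.05 → 393.
AQIs: Site D=66, Site M=393. Site D (66) − Site M (393) = -327.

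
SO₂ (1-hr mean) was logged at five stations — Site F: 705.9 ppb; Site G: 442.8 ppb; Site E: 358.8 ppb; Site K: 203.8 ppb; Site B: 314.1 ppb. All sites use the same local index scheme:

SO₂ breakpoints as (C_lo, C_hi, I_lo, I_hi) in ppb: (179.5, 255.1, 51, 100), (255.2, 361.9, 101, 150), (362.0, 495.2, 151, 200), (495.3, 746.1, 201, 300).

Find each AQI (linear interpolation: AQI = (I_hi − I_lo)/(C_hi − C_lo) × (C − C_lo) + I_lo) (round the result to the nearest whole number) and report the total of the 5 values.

809

Site F: 705.9 lies in 495.3–746.1, so I_lo=201, I_hi=300, C_lo=495.3, C_hi=746.1.
(300−201)/(746.1−495.3) × (705.9−495.3) + 201 = 99/250.8 × 210.6 + 201 ≈ 284.13 → 284.
Site G 442.8: bracket 362.0–495.2 → index 151–200; slope 49/133.2, offset 80.8.
AQI = 151 + 49/133.2·80.8 ≈ 180.72 ⇒ 181.
Site E 358.8: bracket 255.2–361.9 → index 101–150; slope 49/106.7, offset 103.6.
AQI = 101 + 49/106.7·103.6 ≈ 148.58 ⇒ 149.
Site K: row 179.5–255.1 (AQI 51–100). (100−51)·(203.8−179.5)/(255.1−179.5) + 51 = 49·24.3/75.6 + 51 ≈ 66.75 → 67.
Site B: row 255.2–361.9 (AQI 101–150). (150−101)·(314.1−255.2)/(361.9−255.2) + 101 = 49·58.9/106.7 + 101 ≈ 128.05 → 128.
AQIs: Site F=284, Site G=181, Site E=149, Site K=67, Site B=128. Sum = 284 + 181 + 149 + 67 + 128 = 809.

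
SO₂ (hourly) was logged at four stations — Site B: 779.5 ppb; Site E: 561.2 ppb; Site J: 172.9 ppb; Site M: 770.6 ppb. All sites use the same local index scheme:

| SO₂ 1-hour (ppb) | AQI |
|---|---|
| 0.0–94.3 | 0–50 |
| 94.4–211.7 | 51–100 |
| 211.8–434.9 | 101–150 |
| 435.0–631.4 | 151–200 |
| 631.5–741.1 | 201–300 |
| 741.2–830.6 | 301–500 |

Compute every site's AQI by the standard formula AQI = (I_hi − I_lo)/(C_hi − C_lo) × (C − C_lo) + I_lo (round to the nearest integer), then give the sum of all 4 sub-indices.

Site B 779.5: bracket 741.2–830.6 → index 301–500; slope 199/89.4, offset 38.3.
AQI = 301 + 199/89.4·38.3 ≈ 386.25 ⇒ 386.
Site E: 561.2 ∈ [435.0, 631.4] ↔ index [151, 200].
151 + (561.2−435.0)·(200−151)/(631.4−435.0) = 151 + 126.2·49/196.4 ≈ 182.49, so AQI = 182.
Site J: row 94.4–211.7 (AQI 51–100). (100−51)·(172.9−94.4)/(211.7−94.4) + 51 = 49·78.5/117.3 + 51 ≈ 83.79 → 84.
Site M: 770.6 lies in 741.2–830.6, so I_lo=301, I_hi=500, C_lo=741.2, C_hi=830.6.
(500−301)/(830.6−741.2) × (770.6−741.2) + 301 = 199/89.4 × 29.4 + 301 ≈ 366.44 → 366.
AQIs: Site B=386, Site E=182, Site J=84, Site M=366. Sum = 386 + 182 + 84 + 366 = 1018.

1018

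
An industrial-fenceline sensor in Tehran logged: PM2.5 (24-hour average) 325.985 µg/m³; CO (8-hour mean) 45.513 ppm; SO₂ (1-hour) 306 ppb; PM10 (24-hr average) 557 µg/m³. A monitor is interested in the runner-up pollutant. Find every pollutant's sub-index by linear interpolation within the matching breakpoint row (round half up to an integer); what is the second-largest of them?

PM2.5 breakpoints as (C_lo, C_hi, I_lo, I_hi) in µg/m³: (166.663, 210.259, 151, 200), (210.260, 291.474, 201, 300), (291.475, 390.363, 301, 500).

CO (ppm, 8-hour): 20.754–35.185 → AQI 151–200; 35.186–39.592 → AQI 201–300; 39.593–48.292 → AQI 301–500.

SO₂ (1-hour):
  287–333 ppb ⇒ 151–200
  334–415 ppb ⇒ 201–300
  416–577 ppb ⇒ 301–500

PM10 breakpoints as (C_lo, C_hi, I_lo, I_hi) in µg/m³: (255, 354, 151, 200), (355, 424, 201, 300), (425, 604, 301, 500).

PM2.5: row 291.475–390.363 (AQI 301–500). (500−301)·(325.985−291.475)/(390.363−291.475) + 301 = 199·34.510/98.888 + 301 ≈ 370.45 → 370.
CO: 45.513 lies in 39.593–48.292, so I_lo=301, I_hi=500, C_lo=39.593, C_hi=48.292.
(500−301)/(48.292−39.593) × (45.513−39.593) + 301 = 199/8.699 × 5.920 + 301 ≈ 436.43 → 436.
SO₂: row 287–333 (AQI 151–200). (200−151)·(306−287)/(333−287) + 151 = 49·19/46 + 151 ≈ 171.24 → 171.
PM10: row 425–604 (AQI 301–500). (500−301)·(557−425)/(604−425) + 301 = 199·132/179 + 301 ≈ 447.75 → 448.
Sub-indices: PM2.5→370, CO→436, SO₂→171, PM10→448. Ranked high→low: 448, 436, 370, 171. Second-highest sub-index = 436.

436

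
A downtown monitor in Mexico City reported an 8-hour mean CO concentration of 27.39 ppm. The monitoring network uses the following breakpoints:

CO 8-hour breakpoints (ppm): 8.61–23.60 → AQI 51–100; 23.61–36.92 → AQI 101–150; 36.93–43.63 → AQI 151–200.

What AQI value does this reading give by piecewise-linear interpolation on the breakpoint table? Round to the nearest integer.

CO 27.39: bracket 23.61–36.92 → index 101–150; slope 49/13.31, offset 3.78.
AQI = 101 + 49/13.31·3.78 ≈ 114.92 ⇒ 115.
AQI 115 falls in the Unhealthy for Sensitive Groups category.

115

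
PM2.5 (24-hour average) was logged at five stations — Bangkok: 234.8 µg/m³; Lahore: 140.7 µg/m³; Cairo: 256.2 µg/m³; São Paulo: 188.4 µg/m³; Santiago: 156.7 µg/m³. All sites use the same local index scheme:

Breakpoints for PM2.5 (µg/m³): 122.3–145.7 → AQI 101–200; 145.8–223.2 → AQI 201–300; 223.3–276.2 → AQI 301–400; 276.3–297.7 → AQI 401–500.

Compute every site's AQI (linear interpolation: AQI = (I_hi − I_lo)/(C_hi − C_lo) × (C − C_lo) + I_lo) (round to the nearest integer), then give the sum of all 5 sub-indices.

1335

Bangkok: row 223.3–276.2 (AQI 301–400). (400−301)·(234.8−223.3)/(276.2−223.3) + 301 = 99·11.5/52.9 + 301 ≈ 322.52 → 323.
Lahore: row 122.3–145.7 (AQI 101–200). (200−101)·(140.7−122.3)/(145.7−122.3) + 101 = 99·18.4/23.4 + 101 ≈ 178.85 → 179.
Cairo: 256.2 ∈ [223.3, 276.2] ↔ index [301, 400].
301 + (256.2−223.3)·(400−301)/(276.2−223.3) = 301 + 32.9·99/52.9 ≈ 362.57, so AQI = 363.
São Paulo: 188.4 ∈ [145.8, 223.2] ↔ index [201, 300].
201 + (188.4−145.8)·(300−201)/(223.2−145.8) = 201 + 42.6·99/77.4 ≈ 255.49, so AQI = 255.
Santiago: 156.7 lies in 145.8–223.2, so I_lo=201, I_hi=300, C_lo=145.8, C_hi=223.2.
(300−201)/(223.2−145.8) × (156.7−145.8) + 201 = 99/77.4 × 10.9 + 201 ≈ 214.94 → 215.
AQIs: Bangkok=323, Lahore=179, Cairo=363, São Paulo=255, Santiago=215. Sum = 323 + 179 + 363 + 255 + 215 = 1335.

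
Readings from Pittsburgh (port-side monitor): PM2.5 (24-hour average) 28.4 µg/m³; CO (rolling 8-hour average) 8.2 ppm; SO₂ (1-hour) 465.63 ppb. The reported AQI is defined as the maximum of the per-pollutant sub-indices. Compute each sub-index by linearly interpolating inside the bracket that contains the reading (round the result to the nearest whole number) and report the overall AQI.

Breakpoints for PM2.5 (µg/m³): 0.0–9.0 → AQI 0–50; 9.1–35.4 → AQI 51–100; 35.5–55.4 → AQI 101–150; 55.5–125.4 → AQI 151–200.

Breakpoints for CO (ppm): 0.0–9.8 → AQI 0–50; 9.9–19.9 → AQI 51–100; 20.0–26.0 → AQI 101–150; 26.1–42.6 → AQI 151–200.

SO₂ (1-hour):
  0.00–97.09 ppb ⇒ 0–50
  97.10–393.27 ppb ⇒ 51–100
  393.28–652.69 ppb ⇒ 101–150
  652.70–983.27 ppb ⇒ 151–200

115

PM2.5 28.4: bracket 9.1–35.4 → index 51–100; slope 49/26.3, offset 19.3.
AQI = 51 + 49/26.3·19.3 ≈ 86.96 ⇒ 87.
CO: 8.2 ∈ [0.0, 9.8] ↔ index [0, 50].
0 + (8.2−0.0)·(50−0)/(9.8−0.0) = 0 + 8.2·50/9.8 ≈ 41.84, so AQI = 42.
SO₂: 465.63 ∈ [393.28, 652.69] ↔ index [101, 150].
101 + (465.63−393.28)·(150−101)/(652.69−393.28) = 101 + 72.35·49/259.41 ≈ 114.67, so AQI = 115.
Sub-indices: PM2.5→87, CO→42, SO₂→115. Overall AQI = max = 115; dominant pollutant is SO₂.
AQI 115: Unhealthy for Sensitive Groups.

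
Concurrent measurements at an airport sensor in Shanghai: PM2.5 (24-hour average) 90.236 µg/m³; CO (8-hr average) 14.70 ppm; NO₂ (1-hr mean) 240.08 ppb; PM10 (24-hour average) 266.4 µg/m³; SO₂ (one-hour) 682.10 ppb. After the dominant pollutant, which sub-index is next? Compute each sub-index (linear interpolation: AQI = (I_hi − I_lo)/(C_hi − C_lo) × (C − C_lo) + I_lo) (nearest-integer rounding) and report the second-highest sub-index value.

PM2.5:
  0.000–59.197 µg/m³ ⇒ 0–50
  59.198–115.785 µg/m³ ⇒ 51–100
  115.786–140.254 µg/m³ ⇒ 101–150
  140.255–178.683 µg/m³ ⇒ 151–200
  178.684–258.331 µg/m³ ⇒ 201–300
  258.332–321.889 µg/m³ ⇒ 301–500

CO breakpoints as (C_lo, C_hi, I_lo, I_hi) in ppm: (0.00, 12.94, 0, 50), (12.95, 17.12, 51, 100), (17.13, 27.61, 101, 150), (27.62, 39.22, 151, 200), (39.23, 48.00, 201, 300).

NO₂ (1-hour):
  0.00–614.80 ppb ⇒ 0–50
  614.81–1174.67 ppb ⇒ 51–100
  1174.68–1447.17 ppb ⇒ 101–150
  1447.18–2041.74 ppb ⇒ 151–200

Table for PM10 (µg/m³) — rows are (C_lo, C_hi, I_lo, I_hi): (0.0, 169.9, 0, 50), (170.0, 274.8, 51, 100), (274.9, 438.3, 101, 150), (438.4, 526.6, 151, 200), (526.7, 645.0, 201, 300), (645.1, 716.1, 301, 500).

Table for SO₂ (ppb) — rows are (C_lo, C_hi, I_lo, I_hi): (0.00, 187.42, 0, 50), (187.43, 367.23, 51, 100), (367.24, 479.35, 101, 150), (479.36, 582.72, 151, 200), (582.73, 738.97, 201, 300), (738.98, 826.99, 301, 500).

96

PM2.5 90.236: bracket 59.198–115.785 → index 51–100; slope 49/56.587, offset 31.038.
AQI = 51 + 49/56.587·31.038 ≈ 77.88 ⇒ 78.
CO: row 12.95–17.12 (AQI 51–100). (100−51)·(14.70−12.95)/(17.12−12.95) + 51 = 49·1.75/4.17 + 51 ≈ 71.56 → 72.
NO₂: 240.08 ∈ [0.00, 614.80] ↔ index [0, 50].
0 + (240.08−0.00)·(50−0)/(614.80−0.00) = 0 + 240.08·50/614.80 ≈ 19.53, so AQI = 20.
PM10: row 170.0–274.8 (AQI 51–100). (100−51)·(266.4−170.0)/(274.8−170.0) + 51 = 49·96.4/104.8 + 51 ≈ 96.07 → 96.
SO₂: 682.10 ∈ [582.73, 738.97] ↔ index [201, 300].
201 + (682.10−582.73)·(300−201)/(738.97−582.73) = 201 + 99.37·99/156.24 ≈ 263.96, so AQI = 264.
Sub-indices: PM2.5→78, CO→72, NO₂→20, PM10→96, SO₂→264. Ranked high→low: 264, 96, 78, 72, 20. Second-highest sub-index = 96.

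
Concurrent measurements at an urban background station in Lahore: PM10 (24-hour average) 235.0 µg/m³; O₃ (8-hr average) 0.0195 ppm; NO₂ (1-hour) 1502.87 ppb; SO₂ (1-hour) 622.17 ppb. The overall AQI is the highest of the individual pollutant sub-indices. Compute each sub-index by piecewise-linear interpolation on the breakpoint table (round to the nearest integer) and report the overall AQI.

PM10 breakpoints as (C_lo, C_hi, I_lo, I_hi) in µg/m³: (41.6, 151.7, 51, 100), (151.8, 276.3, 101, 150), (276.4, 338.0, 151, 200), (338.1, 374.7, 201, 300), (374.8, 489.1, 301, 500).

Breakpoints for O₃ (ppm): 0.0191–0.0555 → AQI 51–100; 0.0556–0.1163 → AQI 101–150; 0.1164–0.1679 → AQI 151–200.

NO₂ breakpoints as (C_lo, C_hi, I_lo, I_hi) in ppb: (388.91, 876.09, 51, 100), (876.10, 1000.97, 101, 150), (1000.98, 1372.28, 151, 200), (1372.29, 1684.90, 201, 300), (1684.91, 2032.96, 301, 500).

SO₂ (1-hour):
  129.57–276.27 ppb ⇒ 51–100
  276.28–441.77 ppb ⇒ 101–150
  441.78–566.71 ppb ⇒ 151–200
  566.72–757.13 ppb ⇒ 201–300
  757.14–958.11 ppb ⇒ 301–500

242

PM10 235.0: bracket 151.8–276.3 → index 101–150; slope 49/124.5, offset 83.2.
AQI = 101 + 49/124.5·83.2 ≈ 133.75 ⇒ 134.
O₃: row 0.0191–0.0555 (AQI 51–100). (100−51)·(0.0195−0.0191)/(0.0555−0.0191) + 51 = 49·0.0004/0.0364 + 51 ≈ 51.54 → 52.
NO₂: row 1372.29–1684.90 (AQI 201–300). (300−201)·(1502.87−1372.29)/(1684.90−1372.29) + 201 = 99·130.58/312.61 + 201 ≈ 242.35 → 242.
SO₂: 622.17 lies in 566.72–757.13, so I_lo=201, I_hi=300, C_lo=566.72, C_hi=757.13.
(300−201)/(757.13−566.72) × (622.17−566.72) + 201 = 99/190.41 × 55.45 + 201 ≈ 229.83 → 230.
Sub-indices: PM10→134, O₃→52, NO₂→242, SO₂→230. Overall AQI = max = 242; dominant pollutant is NO₂.
AQI 242: Very Unhealthy.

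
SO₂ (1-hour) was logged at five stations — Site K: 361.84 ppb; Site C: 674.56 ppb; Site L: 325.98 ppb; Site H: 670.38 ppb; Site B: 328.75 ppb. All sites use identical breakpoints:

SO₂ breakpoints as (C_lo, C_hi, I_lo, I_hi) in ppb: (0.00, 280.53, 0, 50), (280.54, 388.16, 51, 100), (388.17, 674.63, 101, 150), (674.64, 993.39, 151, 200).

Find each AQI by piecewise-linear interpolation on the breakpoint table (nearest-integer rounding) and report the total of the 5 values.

Site K 361.84: bracket 280.54–388.16 → index 51–100; slope 49/107.62, offset 81.30.
AQI = 51 + 49/107.62·81.30 ≈ 88.02 ⇒ 88.
Site C 674.56: bracket 388.17–674.63 → index 101–150; slope 49/286.46, offset 286.39.
AQI = 101 + 49/286.46·286.39 ≈ 149.99 ⇒ 150.
Site L 325.98: bracket 280.54–388.16 → index 51–100; slope 49/107.62, offset 45.44.
AQI = 51 + 49/107.62·45.44 ≈ 71.69 ⇒ 72.
Site H: 670.38 ∈ [388.17, 674.63] ↔ index [101, 150].
101 + (670.38−388.17)·(150−101)/(674.63−388.17) = 101 + 282.21·49/286.46 ≈ 149.27, so AQI = 149.
Site B 328.75: bracket 280.54–388.16 → index 51–100; slope 49/107.62, offset 48.21.
AQI = 51 + 49/107.62·48.21 ≈ 72.95 ⇒ 73.
AQIs: Site K=88, Site C=150, Site L=72, Site H=149, Site B=73. Sum = 88 + 150 + 72 + 149 + 73 = 532.

532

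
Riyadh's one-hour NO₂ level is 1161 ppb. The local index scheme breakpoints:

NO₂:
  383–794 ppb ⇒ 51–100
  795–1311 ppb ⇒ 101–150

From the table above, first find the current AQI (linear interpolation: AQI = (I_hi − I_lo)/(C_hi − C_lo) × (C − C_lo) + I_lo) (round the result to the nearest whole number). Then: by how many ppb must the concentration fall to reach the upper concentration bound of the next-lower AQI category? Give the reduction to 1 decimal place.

367.0

NO₂: row 795–1311 (AQI 101–150). (150−101)·(1161−795)/(1311−795) + 101 = 49·366/516 + 101 ≈ 135.76 → 136.
Current AQI 136 is in the Unhealthy for Sensitive Groups range (101–150). The next-lower category tops out at AQI 100, whose upper concentration bound is 794 ppb.
Reduction needed = 1161 − 794 = 367.0 ppb.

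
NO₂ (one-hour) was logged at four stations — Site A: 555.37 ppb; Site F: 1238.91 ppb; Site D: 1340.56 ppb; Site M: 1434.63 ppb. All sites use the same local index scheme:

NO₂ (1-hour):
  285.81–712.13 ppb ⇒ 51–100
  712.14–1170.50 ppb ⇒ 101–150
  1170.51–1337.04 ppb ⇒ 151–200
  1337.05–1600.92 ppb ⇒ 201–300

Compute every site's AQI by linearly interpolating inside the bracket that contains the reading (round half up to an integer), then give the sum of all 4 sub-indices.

693

Site A 555.37: bracket 285.81–712.13 → index 51–100; slope 49/426.32, offset 269.56.
AQI = 51 + 49/426.32·269.56 ≈ 81.98 ⇒ 82.
Site F 1238.91: bracket 1170.51–1337.04 → index 151–200; slope 49/166.53, offset 68.40.
AQI = 151 + 49/166.53·68.40 ≈ 171.13 ⇒ 171.
Site D: 1340.56 lies in 1337.05–1600.92, so I_lo=201, I_hi=300, C_lo=1337.05, C_hi=1600.92.
(300−201)/(1600.92−1337.05) × (1340.56−1337.05) + 201 = 99/263.87 × 3.51 + 201 ≈ 202.32 → 202.
Site M 1434.63: bracket 1337.05–1600.92 → index 201–300; slope 99/263.87, offset 97.58.
AQI = 201 + 99/263.87·97.58 ≈ 237.61 ⇒ 238.
AQIs: Site A=82, Site F=171, Site D=202, Site M=238. Sum = 82 + 171 + 202 + 238 = 693.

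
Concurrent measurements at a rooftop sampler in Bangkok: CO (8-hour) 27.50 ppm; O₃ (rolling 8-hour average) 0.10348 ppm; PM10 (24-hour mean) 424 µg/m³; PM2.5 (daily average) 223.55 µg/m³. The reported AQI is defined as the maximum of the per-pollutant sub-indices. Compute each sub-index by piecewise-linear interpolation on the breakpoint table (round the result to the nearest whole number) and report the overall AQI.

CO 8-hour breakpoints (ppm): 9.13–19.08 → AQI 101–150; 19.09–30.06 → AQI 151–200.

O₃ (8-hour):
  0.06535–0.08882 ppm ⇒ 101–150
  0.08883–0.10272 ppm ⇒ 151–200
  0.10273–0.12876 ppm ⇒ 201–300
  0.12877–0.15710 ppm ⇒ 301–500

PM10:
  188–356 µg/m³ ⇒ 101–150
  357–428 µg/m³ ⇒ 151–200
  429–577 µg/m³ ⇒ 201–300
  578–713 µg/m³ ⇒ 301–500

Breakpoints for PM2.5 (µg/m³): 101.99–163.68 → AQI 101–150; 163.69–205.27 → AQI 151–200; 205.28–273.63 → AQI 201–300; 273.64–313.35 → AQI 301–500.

CO 27.50: bracket 19.09–30.06 → index 151–200; slope 49/10.97, offset 8.41.
AQI = 151 + 49/10.97·8.41 ≈ 188.57 ⇒ 189.
O₃: 0.10348 ∈ [0.10273, 0.12876] ↔ index [201, 300].
201 + (0.10348−0.10273)·(300−201)/(0.12876−0.10273) = 201 + 0.00075·99/0.02603 ≈ 203.85, so AQI = 204.
PM10 424: bracket 357–428 → index 151–200; slope 49/71, offset 67.
AQI = 151 + 49/71·67 ≈ 197.24 ⇒ 197.
PM2.5: row 205.28–273.63 (AQI 201–300). (300−201)·(223.55−205.28)/(273.63−205.28) + 201 = 99·18.27/68.35 + 201 ≈ 227.46 → 227.
Sub-indices: CO→189, O₃→204, PM10→197, PM2.5→227. Overall AQI = max = 227; dominant pollutant is PM2.5.
AQI 227: Very Unhealthy.

227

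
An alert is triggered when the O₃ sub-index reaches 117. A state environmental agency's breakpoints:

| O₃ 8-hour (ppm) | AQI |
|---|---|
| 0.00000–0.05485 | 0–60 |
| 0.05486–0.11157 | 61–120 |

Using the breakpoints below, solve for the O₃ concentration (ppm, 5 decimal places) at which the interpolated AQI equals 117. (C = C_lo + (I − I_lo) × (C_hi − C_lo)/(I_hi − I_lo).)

0.10869

AQI 117 lies in the 61–120 band, which corresponds to 0.05486–0.11157 ppm.
C = 0.05486 + (117−61)×(0.11157−0.05486)/(120−61) = 0.05486 + 56×0.05671/59 ≈ 0.1086864 ppm → 0.10869 ppm to 5 dp.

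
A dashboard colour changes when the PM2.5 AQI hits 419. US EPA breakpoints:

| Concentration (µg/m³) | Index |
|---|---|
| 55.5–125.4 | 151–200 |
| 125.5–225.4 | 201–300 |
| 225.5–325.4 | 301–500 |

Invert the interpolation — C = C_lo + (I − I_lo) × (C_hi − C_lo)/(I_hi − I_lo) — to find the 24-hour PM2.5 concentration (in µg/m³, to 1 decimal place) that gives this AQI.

284.7

AQI 419 lies in the 301–500 band, which corresponds to 225.5–325.4 µg/m³.
C = 225.5 + (419−301)×(325.4−225.5)/(500−301) = 225.5 + 118×99.9/199 ≈ 284.737 µg/m³ → 284.7 µg/m³ to 1 dp.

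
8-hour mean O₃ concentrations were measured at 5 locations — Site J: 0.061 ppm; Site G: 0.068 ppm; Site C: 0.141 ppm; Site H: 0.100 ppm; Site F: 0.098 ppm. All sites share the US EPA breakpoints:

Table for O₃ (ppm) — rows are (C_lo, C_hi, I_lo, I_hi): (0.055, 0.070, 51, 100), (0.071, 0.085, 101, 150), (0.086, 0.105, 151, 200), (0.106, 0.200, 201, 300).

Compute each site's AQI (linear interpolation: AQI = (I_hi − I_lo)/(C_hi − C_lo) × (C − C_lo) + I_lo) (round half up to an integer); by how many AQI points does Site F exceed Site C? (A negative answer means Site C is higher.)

-56

Site J: 0.061 ∈ [0.055, 0.070] ↔ index [51, 100].
51 + (0.061−0.055)·(100−51)/(0.070−0.055) = 51 + 0.006·49/0.015 ≈ 70.60, so AQI = 71.
Site G 0.068: bracket 0.055–0.070 → index 51–100; slope 49/0.015, offset 0.013.
AQI = 51 + 49/0.015·0.013 ≈ 93.47 ⇒ 93.
Site C: 0.141 ∈ [0.106, 0.200] ↔ index [201, 300].
201 + (0.141−0.106)·(300−201)/(0.200−0.106) = 201 + 0.035·99/0.094 ≈ 237.86, so AQI = 238.
Site H: row 0.086–0.105 (AQI 151–200). (200−151)·(0.100−0.086)/(0.105−0.086) + 151 = 49·0.014/0.019 + 151 ≈ 187.11 → 187.
Site F 0.098: bracket 0.086–0.105 → index 151–200; slope 49/0.019, offset 0.012.
AQI = 151 + 49/0.019·0.012 ≈ 181.95 ⇒ 182.
AQIs: Site J=71, Site G=93, Site C=238, Site H=187, Site F=182. Site F (182) − Site C (238) = -56.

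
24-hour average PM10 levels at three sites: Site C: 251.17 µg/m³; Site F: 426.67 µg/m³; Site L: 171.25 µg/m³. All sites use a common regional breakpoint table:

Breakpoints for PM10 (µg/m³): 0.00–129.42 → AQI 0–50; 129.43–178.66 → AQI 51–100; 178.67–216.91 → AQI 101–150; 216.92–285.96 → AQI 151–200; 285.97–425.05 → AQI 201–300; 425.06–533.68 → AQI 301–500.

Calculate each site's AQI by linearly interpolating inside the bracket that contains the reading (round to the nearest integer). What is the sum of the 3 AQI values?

572

Site C 251.17: bracket 216.92–285.96 → index 151–200; slope 49/69.04, offset 34.25.
AQI = 151 + 49/69.04·34.25 ≈ 175.31 ⇒ 175.
Site F: row 425.06–533.68 (AQI 301–500). (500−301)·(426.67−425.06)/(533.68−425.06) + 301 = 199·1.61/108.62 + 301 ≈ 303.95 → 304.
Site L 171.25: bracket 129.43–178.66 → index 51–100; slope 49/49.23, offset 41.82.
AQI = 51 + 49/49.23·41.82 ≈ 92.62 ⇒ 93.
AQIs: Site C=175, Site F=304, Site L=93. Sum = 175 + 304 + 93 = 572.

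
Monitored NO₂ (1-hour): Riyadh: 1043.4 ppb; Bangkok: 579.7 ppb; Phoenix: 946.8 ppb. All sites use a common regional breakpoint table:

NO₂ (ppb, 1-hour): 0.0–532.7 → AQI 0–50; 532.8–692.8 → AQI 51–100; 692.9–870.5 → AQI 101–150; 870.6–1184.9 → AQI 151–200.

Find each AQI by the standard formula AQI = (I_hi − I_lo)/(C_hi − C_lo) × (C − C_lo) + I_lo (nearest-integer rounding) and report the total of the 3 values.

Riyadh: 1043.4 ∈ [870.6, 1184.9] ↔ index [151, 200].
151 + (1043.4−870.6)·(200−151)/(1184.9−870.6) = 151 + 172.8·49/314.3 ≈ 177.94, so AQI = 178.
Bangkok 579.7: bracket 532.8–692.8 → index 51–100; slope 49/160.0, offset 46.9.
AQI = 51 + 49/160.0·46.9 ≈ 65.36 ⇒ 65.
Phoenix 946.8: bracket 870.6–1184.9 → index 151–200; slope 49/314.3, offset 76.2.
AQI = 151 + 49/314.3·76.2 ≈ 162.88 ⇒ 163.
AQIs: Riyadh=178, Bangkok=65, Phoenix=163. Sum = 178 + 65 + 163 = 406.

406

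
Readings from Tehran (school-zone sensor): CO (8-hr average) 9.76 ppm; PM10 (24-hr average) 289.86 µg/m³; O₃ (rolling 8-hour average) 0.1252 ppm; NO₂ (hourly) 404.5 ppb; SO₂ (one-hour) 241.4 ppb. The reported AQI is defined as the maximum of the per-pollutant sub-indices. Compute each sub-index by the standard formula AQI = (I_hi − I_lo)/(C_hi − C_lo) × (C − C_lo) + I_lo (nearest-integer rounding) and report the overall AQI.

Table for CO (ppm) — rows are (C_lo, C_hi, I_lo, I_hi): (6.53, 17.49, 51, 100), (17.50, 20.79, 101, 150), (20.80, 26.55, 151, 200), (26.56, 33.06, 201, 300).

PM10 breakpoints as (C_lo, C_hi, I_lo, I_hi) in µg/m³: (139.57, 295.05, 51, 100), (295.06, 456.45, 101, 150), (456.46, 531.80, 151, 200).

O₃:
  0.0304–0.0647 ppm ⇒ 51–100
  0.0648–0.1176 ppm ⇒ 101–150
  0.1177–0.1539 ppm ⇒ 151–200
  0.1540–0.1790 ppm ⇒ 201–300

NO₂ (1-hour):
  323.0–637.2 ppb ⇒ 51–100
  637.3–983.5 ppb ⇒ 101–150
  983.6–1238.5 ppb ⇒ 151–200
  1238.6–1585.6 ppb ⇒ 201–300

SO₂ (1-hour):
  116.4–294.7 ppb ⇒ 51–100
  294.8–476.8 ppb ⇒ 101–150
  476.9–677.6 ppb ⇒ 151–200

161

CO 9.76: bracket 6.53–17.49 → index 51–100; slope 49/10.96, offset 3.23.
AQI = 51 + 49/10.96·3.23 ≈ 65.44 ⇒ 65.
PM10 289.86: bracket 139.57–295.05 → index 51–100; slope 49/155.48, offset 150.29.
AQI = 51 + 49/155.48·150.29 ≈ 98.36 ⇒ 98.
O₃ 0.1252: bracket 0.1177–0.1539 → index 151–200; slope 49/0.0362, offset 0.0075.
AQI = 151 + 49/0.0362·0.0075 ≈ 161.15 ⇒ 161.
NO₂: 404.5 ∈ [323.0, 637.2] ↔ index [51, 100].
51 + (404.5−323.0)·(100−51)/(637.2−323.0) = 51 + 81.5·49/314.2 ≈ 63.71, so AQI = 64.
SO₂: 241.4 ∈ [116.4, 294.7] ↔ index [51, 100].
51 + (241.4−116.4)·(100−51)/(294.7−116.4) = 51 + 125.0·49/178.3 ≈ 85.35, so AQI = 85.
Sub-indices: CO→65, PM10→98, O₃→161, NO₂→64, SO₂→85. Overall AQI = max = 161; dominant pollutant is O₃.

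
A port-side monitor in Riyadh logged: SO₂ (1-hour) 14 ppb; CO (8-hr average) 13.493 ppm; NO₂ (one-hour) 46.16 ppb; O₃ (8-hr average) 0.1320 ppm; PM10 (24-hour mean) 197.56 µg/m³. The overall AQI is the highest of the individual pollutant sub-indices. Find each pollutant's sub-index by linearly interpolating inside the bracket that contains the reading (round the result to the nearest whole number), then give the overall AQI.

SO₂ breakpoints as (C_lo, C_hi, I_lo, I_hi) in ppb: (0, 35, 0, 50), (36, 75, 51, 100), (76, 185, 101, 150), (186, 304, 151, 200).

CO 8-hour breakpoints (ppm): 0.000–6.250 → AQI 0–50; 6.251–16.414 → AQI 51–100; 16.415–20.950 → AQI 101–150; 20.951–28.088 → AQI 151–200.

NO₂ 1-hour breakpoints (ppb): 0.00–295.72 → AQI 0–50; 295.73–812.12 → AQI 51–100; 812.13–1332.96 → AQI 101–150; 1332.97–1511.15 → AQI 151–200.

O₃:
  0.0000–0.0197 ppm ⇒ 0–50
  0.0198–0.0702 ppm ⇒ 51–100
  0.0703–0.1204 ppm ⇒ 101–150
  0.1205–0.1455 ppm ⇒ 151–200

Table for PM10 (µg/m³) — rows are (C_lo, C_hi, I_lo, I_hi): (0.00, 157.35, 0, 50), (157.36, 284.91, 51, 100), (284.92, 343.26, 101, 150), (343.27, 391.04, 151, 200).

SO₂ 14: bracket 0–35 → index 0–50; slope 50/35, offset 14.
AQI = 0 + 50/35·14 ≈ 20.00 ⇒ 20.
CO: 13.493 ∈ [6.251, 16.414] ↔ index [51, 100].
51 + (13.493−6.251)·(100−51)/(16.414−6.251) = 51 + 7.242·49/10.163 ≈ 85.92, so AQI = 86.
NO₂: 46.16 lies in 0.00–295.72, so I_lo=0, I_hi=50, C_lo=0.00, C_hi=295.72.
(50−0)/(295.72−0.00) × (46.16−0.00) + 0 = 50/295.72 × 46.16 + 0 ≈ 7.80 → 8.
O₃: 0.1320 ∈ [0.1205, 0.1455] ↔ index [151, 200].
151 + (0.1320−0.1205)·(200−151)/(0.1455−0.1205) = 151 + 0.0115·49/0.0250 ≈ 173.54, so AQI = 174.
PM10: row 157.36–284.91 (AQI 51–100). (100−51)·(197.56−157.36)/(284.91−157.36) + 51 = 49·40.20/127.55 + 51 ≈ 66.44 → 66.
Sub-indices: SO₂→20, CO→86, NO₂→8, O₃→174, PM10→66. Overall AQI = max = 174; dominant pollutant is O₃.

174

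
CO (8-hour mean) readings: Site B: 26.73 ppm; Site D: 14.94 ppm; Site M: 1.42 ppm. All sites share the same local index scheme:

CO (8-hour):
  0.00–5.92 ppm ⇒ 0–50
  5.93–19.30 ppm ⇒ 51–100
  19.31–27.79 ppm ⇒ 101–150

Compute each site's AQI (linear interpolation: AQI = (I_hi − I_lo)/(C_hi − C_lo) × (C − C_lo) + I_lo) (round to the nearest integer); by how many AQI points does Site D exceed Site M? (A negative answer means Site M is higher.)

Site B 26.73: bracket 19.31–27.79 → index 101–150; slope 49/8.48, offset 7.42.
AQI = 101 + 49/8.48·7.42 ≈ 143.88 ⇒ 144.
Site D: 14.94 lies in 5.93–19.30, so I_lo=51, I_hi=100, C_lo=5.93, C_hi=19.30.
(100−51)/(19.30−5.93) × (14.94−5.93) + 51 = 49/13.37 × 9.01 + 51 ≈ 84.02 → 84.
Site M: 1.42 lies in 0.00–5.92, so I_lo=0, I_hi=50, C_lo=0.00, C_hi=5.92.
(50−0)/(5.92−0.00) × (1.42−0.00) + 0 = 50/5.92 × 1.42 + 0 ≈ 11.99 → 12.
AQIs: Site B=144, Site D=84, Site M=12. Site D (84) − Site M (12) = 72.

72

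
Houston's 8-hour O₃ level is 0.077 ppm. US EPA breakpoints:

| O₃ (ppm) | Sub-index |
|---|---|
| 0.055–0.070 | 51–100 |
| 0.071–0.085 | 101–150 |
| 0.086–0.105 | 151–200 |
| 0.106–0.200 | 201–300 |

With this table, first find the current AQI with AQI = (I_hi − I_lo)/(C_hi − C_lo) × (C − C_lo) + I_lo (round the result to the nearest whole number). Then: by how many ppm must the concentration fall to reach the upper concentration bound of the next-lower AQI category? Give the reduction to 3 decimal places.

O₃: 0.077 lies in 0.071–0.085, so I_lo=101, I_hi=150, C_lo=0.071, C_hi=0.085.
(150−101)/(0.085−0.071) × (0.077−0.071) + 101 = 49/0.014 × 0.006 + 101 ≈ 122.00 → 122.
Current AQI 122 is in the Unhealthy for Sensitive Groups range (101–150). The next-lower category tops out at AQI 100, whose upper concentration bound is 0.070 ppm.
Reduction needed = 0.077 − 0.070 = 0.007 ppm.

0.007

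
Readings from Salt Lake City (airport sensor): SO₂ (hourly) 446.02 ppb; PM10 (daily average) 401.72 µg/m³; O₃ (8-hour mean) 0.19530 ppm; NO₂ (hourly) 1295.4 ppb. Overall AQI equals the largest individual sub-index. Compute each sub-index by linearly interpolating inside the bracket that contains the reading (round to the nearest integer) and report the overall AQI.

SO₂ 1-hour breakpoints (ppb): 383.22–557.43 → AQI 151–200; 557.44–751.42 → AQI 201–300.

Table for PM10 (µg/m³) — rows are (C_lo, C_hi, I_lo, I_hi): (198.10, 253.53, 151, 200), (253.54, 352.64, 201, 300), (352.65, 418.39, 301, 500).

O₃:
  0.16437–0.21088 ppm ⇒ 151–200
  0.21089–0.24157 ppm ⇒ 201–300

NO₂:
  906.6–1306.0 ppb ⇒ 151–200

SO₂: 446.02 lies in 383.22–557.43, so I_lo=151, I_hi=200, C_lo=383.22, C_hi=557.43.
(200−151)/(557.43−383.22) × (446.02−383.22) + 151 = 49/174.21 × 62.80 + 151 ≈ 168.66 → 169.
PM10: 401.72 ∈ [352.65, 418.39] ↔ index [301, 500].
301 + (401.72−352.65)·(500−301)/(418.39−352.65) = 301 + 49.07·199/65.74 ≈ 449.54, so AQI = 450.
O₃ 0.19530: bracket 0.16437–0.21088 → index 151–200; slope 49/0.04651, offset 0.03093.
AQI = 151 + 49/0.04651·0.03093 ≈ 183.59 ⇒ 184.
NO₂: row 906.6–1306.0 (AQI 151–200). (200−151)·(1295.4−906.6)/(1306.0−906.6) + 151 = 49·388.8/399.4 + 151 ≈ 198.70 → 199.
Sub-indices: SO₂→169, PM10→450, O₃→184, NO₂→199. Overall AQI = max = 450; dominant pollutant is PM10.

450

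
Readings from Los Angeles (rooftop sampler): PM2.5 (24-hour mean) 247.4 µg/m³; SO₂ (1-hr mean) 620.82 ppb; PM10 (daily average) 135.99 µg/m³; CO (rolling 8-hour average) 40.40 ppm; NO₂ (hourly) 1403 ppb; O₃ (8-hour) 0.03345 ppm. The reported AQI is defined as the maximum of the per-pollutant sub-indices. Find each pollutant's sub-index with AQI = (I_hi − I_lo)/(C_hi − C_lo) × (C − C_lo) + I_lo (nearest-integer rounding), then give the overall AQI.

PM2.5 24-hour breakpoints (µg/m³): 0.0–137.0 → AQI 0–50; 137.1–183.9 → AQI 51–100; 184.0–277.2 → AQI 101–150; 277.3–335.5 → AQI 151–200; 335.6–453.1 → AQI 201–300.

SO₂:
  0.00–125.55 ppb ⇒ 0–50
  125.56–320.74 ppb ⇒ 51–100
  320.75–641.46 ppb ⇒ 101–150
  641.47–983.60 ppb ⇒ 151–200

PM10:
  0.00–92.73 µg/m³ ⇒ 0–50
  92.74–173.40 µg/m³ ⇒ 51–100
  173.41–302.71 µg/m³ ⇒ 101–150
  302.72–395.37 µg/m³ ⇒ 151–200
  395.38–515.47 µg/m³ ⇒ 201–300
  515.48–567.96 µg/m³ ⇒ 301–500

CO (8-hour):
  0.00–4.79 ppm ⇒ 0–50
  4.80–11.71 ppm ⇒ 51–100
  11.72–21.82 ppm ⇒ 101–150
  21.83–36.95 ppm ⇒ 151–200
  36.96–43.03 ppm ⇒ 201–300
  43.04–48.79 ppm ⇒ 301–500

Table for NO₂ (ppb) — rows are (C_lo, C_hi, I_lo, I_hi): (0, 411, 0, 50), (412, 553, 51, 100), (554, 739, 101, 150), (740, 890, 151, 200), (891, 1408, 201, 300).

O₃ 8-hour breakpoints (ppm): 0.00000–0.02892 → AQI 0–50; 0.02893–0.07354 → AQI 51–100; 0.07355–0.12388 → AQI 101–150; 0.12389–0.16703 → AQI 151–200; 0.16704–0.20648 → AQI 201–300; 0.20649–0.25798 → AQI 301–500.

PM2.5 247.4: bracket 184.0–277.2 → index 101–150; slope 49/93.2, offset 63.4.
AQI = 101 + 49/93.2·63.4 ≈ 134.33 ⇒ 134.
SO₂: row 320.75–641.46 (AQI 101–150). (150−101)·(620.82−320.75)/(641.46−320.75) + 101 = 49·300.07/320.71 + 101 ≈ 146.85 → 147.
PM10: 135.99 lies in 92.74–173.40, so I_lo=51, I_hi=100, C_lo=92.74, C_hi=173.40.
(100−51)/(173.40−92.74) × (135.99−92.74) + 51 = 49/80.66 × 43.25 + 51 ≈ 77.27 → 77.
CO: row 36.96–43.03 (AQI 201–300). (300−201)·(40.40−36.96)/(43.03−36.96) + 201 = 99·3.44/6.07 + 201 ≈ 257.11 → 257.
NO₂: 1403 ∈ [891, 1408] ↔ index [201, 300].
201 + (1403−891)·(300−201)/(1408−891) = 201 + 512·99/517 ≈ 299.04, so AQI = 299.
O₃: row 0.02893–0.07354 (AQI 51–100). (100−51)·(0.03345−0.02893)/(0.07354−0.02893) + 51 = 49·0.00452/0.04461 + 51 ≈ 55.96 → 56.
Sub-indices: PM2.5→134, SO₂→147, PM10→77, CO→257, NO₂→299, O₃→56. Overall AQI = max = 299; dominant pollutant is NO₂.
AQI 299: Very Unhealthy.

299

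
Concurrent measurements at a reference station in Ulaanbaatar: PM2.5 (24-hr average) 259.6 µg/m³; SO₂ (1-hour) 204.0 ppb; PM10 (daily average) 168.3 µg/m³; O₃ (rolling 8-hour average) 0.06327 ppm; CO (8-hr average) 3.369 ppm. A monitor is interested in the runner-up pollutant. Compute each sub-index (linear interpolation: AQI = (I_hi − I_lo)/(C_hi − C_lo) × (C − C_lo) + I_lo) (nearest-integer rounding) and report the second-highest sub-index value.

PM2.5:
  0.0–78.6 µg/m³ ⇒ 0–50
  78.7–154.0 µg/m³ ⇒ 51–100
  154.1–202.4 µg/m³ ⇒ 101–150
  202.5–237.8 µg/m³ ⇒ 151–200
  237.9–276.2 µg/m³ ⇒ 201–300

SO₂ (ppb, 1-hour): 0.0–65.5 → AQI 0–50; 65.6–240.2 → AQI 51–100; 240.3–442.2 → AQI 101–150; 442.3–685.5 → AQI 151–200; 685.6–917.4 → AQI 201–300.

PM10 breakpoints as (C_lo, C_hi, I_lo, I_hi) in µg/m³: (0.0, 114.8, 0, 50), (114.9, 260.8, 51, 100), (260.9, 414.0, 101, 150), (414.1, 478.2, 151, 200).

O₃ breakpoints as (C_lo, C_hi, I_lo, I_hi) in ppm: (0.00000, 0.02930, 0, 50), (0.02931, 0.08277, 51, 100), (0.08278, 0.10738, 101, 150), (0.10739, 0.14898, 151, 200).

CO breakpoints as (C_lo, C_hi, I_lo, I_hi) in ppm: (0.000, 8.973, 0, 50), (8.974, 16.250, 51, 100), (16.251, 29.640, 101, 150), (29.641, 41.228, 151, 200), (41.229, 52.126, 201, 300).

PM2.5 259.6: bracket 237.9–276.2 → index 201–300; slope 99/38.3, offset 21.7.
AQI = 201 + 99/38.3·21.7 ≈ 257.09 ⇒ 257.
SO₂: 204.0 ∈ [65.6, 240.2] ↔ index [51, 100].
51 + (204.0−65.6)·(100−51)/(240.2−65.6) = 51 + 138.4·49/174.6 ≈ 89.84, so AQI = 90.
PM10: row 114.9–260.8 (AQI 51–100). (100−51)·(168.3−114.9)/(260.8−114.9) + 51 = 49·53.4/145.9 + 51 ≈ 68.93 → 69.
O₃: row 0.02931–0.08277 (AQI 51–100). (100−51)·(0.06327−0.02931)/(0.08277−0.02931) + 51 = 49·0.03396/0.05346 + 51 ≈ 82.13 → 82.
CO: 3.369 lies in 0.000–8.973, so I_lo=0, I_hi=50, C_lo=0.000, C_hi=8.973.
(50−0)/(8.973−0.000) × (3.369−0.000) + 0 = 50/8.973 × 3.369 + 0 ≈ 18.77 → 19.
Sub-indices: PM2.5→257, SO₂→90, PM10→69, O₃→82, CO→19. Ranked high→low: 257, 90, 82, 69, 19. Second-highest sub-index = 90.

90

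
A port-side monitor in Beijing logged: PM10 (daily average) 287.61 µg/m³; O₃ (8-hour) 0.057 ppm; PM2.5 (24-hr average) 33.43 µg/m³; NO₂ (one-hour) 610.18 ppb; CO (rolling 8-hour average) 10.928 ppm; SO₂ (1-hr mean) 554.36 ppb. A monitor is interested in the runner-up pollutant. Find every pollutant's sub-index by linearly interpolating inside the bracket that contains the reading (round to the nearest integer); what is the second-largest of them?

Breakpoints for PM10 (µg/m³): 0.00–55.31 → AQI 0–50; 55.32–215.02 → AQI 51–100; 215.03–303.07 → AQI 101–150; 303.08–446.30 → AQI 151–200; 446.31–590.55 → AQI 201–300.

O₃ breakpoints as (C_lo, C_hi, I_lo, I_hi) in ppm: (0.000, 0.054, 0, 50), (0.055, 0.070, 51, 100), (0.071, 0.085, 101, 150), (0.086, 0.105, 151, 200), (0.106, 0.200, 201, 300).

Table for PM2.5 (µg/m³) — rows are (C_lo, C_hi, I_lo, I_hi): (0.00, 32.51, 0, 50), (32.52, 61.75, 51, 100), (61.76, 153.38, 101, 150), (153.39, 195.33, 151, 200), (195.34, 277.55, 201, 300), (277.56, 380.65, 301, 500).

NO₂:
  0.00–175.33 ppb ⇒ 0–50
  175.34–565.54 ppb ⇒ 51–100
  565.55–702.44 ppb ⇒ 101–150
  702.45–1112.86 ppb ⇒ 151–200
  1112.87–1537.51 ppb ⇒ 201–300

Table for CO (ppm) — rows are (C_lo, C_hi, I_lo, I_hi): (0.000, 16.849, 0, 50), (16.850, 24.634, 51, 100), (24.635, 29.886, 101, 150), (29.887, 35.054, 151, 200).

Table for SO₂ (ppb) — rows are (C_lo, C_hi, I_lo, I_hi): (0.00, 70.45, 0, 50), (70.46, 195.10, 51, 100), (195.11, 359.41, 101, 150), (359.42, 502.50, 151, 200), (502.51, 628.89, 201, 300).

141

PM10: 287.61 lies in 215.03–303.07, so I_lo=101, I_hi=150, C_lo=215.03, C_hi=303.07.
(150−101)/(303.07−215.03) × (287.61−215.03) + 101 = 49/88.04 × 72.58 + 101 ≈ 141.40 → 141.
O₃: 0.057 ∈ [0.055, 0.070] ↔ index [51, 100].
51 + (0.057−0.055)·(100−51)/(0.070−0.055) = 51 + 0.002·49/0.015 ≈ 57.53, so AQI = 58.
PM2.5: 33.43 ∈ [32.52, 61.75] ↔ index [51, 100].
51 + (33.43−32.52)·(100−51)/(61.75−32.52) = 51 + 0.91·49/29.23 ≈ 52.53, so AQI = 53.
NO₂: 610.18 ∈ [565.55, 702.44] ↔ index [101, 150].
101 + (610.18−565.55)·(150−101)/(702.44−565.55) = 101 + 44.63·49/136.89 ≈ 116.98, so AQI = 117.
CO: row 0.000–16.849 (AQI 0–50). (50−0)·(10.928−0.000)/(16.849−0.000) + 0 = 50·10.928/16.849 + 0 ≈ 32.43 → 32.
SO₂: 554.36 ∈ [502.51, 628.89] ↔ index [201, 300].
201 + (554.36−502.51)·(300−201)/(628.89−502.51) = 201 + 51.85·99/126.38 ≈ 241.62, so AQI = 242.
Sub-indices: PM10→141, O₃→58, PM2.5→53, NO₂→117, CO→32, SO₂→242. Ranked high→low: 242, 141, 117, 58, 53, 32. Second-highest sub-index = 141.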